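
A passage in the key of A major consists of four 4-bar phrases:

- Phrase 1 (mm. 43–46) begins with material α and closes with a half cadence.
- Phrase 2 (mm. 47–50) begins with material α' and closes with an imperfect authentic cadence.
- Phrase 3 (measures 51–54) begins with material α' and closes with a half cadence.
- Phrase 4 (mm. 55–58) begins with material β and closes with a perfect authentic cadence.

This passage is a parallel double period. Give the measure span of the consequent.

measures 51–58

In a double period the four phrases pair into a large antecedent (phrases 1–2, ending imperfect authentic cadence) and a large consequent (phrases 3–4, ending perfect authentic cadence). The consequent spans mm. 51–58.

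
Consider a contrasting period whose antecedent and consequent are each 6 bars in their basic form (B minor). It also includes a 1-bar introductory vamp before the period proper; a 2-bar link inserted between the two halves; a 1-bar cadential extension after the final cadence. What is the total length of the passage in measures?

16 measures

Basic contrasting period: 6 + 6 = 12 bars.
12 (basic form) + 1 (introduction) + 2 (link) + 1 (cadential extension) = 16.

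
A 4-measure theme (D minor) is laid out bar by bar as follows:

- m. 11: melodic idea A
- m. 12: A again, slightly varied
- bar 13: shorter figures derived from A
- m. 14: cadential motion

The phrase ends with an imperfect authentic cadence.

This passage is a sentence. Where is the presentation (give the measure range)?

measures 11–12

The presentation of a sentence is the basic idea (measure 11) plus its repetition (bar 12); the presentation is therefore mm. 11–12.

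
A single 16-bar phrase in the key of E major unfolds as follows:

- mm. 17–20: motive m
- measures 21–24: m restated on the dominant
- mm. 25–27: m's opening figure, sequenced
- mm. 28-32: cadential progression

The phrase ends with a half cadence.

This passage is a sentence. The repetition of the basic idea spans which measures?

measures 21–24

The presentation of a sentence is the basic idea (mm. 17–20) plus its repetition (mm. 21–24); the repetition of the basic idea is therefore bars 21–24.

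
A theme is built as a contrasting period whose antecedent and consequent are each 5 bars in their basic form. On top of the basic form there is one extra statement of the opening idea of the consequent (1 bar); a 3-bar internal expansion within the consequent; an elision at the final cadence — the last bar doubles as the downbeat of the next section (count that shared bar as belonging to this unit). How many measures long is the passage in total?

14 measures

Basic contrasting period: 5 + 5 = 10 bars.
10 (basic form) + 1 (extra statement) + 3 (internal expansion) = 14.
The elision shares a bar with the next section but does not change this unit's count.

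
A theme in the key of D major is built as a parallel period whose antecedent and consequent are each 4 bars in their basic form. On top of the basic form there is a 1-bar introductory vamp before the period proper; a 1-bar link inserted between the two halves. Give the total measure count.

10 measures

Basic parallel period: 4 + 4 = 8 bars.
8 (basic form) + 1 (introduction) + 1 (link) = 10.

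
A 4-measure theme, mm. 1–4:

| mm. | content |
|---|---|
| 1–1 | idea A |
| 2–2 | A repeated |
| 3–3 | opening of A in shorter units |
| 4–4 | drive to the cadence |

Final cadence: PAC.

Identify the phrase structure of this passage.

Basic idea (m. 1) + its repetition (bar 2) form the presentation; fragmentation and cadence (mm. 3-4) form the continuation — the 4-bar whole is a sentence.

sentence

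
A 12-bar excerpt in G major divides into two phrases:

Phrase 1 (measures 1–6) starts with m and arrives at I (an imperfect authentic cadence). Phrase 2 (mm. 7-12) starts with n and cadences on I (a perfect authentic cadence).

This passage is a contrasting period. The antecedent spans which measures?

The antecedent is the phrase ending with the weaker cadence (imperfect authentic cadence, phrase 1) and the consequent the one ending more conclusively (perfect authentic cadence, phrase 2); the antecedent is bars 1-6.

measures 1–6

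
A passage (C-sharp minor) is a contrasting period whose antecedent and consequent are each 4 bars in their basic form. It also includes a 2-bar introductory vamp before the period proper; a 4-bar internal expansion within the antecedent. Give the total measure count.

Basic contrasting period: 4 + 4 = 8 bars.
8 (basic form) + 2 (introduction) + 4 (internal expansion) = 14.

14 measures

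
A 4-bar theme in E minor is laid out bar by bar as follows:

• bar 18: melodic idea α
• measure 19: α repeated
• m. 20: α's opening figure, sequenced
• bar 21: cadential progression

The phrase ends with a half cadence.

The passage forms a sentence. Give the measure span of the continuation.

measures 20–21

After the presentation (bars 18–19), the continuation covers the fragmentation through the cadence: bars 20-21.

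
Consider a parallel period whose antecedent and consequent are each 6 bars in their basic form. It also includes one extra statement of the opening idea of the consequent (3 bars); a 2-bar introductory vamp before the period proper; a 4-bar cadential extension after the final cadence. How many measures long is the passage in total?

21 measures

Basic parallel period: 6 + 6 = 12 bars.
12 (basic form) + 3 (extra statement) + 2 (introduction) + 4 (cadential extension) = 21.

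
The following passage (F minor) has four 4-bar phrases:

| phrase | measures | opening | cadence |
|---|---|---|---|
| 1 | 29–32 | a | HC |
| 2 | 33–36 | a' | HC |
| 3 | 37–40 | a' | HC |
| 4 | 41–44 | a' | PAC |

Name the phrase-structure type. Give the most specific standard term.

parallel double period

Four phrases in two halves: the first half (measures 29-36) ends with a half cadence, the second (measures 37-44) with a perfect authentic cadence — a large antecedent–consequent pair, i.e. a double period.
Phrase 3 begins with the same material as phrase 1, making it parallel.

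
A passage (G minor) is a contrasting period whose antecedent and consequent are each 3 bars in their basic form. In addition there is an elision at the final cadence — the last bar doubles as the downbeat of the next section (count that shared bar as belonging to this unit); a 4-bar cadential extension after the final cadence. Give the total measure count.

Basic contrasting period: 3 + 3 = 6 bars.
6 (basic form) + 4 (cadential extension) = 10.
The elision shares a bar with the next section but does not change this unit's count.

10 measures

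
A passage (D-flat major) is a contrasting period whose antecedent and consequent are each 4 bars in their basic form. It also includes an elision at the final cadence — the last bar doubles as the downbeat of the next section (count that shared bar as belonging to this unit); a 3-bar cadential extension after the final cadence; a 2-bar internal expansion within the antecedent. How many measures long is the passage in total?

Basic contrasting period: 4 + 4 = 8 bars.
8 (basic form) + 3 (cadential extension) + 2 (internal expansion) = 13.
The elision shares a bar with the next section but does not change this unit's count.

13 measures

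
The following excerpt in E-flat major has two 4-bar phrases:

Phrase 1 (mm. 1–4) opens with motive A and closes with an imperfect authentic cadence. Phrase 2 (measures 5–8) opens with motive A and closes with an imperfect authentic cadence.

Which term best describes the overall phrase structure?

repeated phrase

Both phrases have the same opening (A) and the same cadence (imperfect authentic cadence): the second is a restatement, not a consequent, so this is a repeated phrase rather than a period.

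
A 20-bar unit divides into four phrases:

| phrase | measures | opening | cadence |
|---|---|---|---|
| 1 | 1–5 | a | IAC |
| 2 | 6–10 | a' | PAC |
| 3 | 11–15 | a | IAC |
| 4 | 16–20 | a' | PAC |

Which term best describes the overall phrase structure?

The cadence pattern IAC–PAC–IAC–PAC is weak–strong twice, and phrases 3–4 restate phrases 1–2: a period heard twice, not a double period (which would end weakly at phrase 2).

repeated period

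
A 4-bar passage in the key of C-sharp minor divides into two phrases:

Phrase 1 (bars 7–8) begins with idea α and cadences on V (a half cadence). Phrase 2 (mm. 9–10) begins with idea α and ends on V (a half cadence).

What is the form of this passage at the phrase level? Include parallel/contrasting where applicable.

Both phrases have the same opening (α) and the same cadence (half cadence): the second is a restatement, not a consequent, so this is a repeated phrase rather than a period.

repeated phrase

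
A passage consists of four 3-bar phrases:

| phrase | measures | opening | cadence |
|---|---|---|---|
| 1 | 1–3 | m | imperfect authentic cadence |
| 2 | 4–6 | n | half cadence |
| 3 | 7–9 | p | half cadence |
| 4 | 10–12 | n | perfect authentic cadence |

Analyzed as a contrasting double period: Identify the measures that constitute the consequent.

In a double period the four phrases pair into a large antecedent (phrases 1–2, ending half cadence) and a large consequent (phrases 3–4, ending perfect authentic cadence). The consequent spans mm. 7-12.

measures 7–12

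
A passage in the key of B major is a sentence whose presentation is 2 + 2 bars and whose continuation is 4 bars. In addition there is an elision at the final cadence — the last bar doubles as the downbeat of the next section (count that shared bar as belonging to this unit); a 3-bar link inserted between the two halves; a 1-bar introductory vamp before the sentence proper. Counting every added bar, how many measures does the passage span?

Basic sentence: 2 + 2 + 4 = 8 bars.
8 (basic form) + 3 (link) + 1 (introduction) = 12.
The elision shares a bar with the next section but does not change this unit's count.

12 measures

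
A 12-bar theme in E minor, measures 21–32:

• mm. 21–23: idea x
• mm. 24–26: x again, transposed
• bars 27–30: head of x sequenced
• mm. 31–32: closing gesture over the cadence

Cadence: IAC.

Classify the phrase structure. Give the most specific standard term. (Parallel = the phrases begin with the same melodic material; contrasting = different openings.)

sentence

Basic idea (measures 21–23) + its repetition (mm. 24–26) form the presentation; fragmentation and cadence (mm. 27–32) form the continuation — the 12-bar whole is a sentence.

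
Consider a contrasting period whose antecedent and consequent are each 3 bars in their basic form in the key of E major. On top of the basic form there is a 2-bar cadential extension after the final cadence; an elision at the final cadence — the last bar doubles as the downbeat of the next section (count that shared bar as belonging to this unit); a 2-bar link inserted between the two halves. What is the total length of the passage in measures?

Basic contrasting period: 3 + 3 = 6 bars.
6 (basic form) + 2 (cadential extension) + 2 (link) = 10.
The elision shares a bar with the next section but does not change this unit's count.

10 measures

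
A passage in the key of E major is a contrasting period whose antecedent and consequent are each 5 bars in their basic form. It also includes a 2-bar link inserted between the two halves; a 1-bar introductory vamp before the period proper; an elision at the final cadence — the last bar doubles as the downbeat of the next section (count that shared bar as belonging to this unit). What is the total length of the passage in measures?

13 measures

Basic contrasting period: 5 + 5 = 10 bars.
10 (basic form) + 2 (link) + 1 (introduction) = 13.
The elision shares a bar with the next section but does not change this unit's count.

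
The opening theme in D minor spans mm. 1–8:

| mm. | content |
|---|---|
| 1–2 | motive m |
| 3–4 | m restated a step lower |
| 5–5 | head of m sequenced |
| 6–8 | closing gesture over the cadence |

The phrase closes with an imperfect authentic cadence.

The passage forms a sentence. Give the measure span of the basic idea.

The presentation of a sentence is the basic idea (bars 1-2) plus its repetition (bars 3–4); the basic idea is therefore bars 1–2.

measures 1–2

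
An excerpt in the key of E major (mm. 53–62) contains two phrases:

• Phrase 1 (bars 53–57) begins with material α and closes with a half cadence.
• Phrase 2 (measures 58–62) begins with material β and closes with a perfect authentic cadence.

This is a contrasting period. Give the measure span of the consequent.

The phrase ending with the weaker cadence (half cadence) is the antecedent; the one ending more conclusively (perfect authentic cadence) is the consequent. The consequent is measures 58–62.

measures 58–62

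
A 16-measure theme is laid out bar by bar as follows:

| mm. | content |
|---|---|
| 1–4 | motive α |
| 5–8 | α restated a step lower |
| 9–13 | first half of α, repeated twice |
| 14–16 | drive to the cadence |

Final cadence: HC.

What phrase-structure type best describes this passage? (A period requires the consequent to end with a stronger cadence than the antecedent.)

sentence

Basic idea (measures 1–4) + its repetition (measures 5-8) form the presentation; fragmentation and cadence (measures 9–16) form the continuation — the 16-bar whole is a sentence.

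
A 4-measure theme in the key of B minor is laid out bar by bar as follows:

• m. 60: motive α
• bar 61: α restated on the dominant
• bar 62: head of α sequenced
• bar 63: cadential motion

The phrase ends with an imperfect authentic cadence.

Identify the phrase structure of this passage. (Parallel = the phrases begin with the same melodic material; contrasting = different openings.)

Basic idea (m. 60) + its repetition (measure 61) form the presentation; fragmentation and cadence (bars 62-63) form the continuation — the 4-bar whole is a sentence.

sentence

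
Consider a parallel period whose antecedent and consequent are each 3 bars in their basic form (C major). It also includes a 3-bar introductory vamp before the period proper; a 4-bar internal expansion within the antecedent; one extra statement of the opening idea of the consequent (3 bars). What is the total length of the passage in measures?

Basic parallel period: 3 + 3 = 6 bars.
6 (basic form) + 3 (introduction) + 4 (internal expansion) + 3 (extra statement) = 16.

16 measures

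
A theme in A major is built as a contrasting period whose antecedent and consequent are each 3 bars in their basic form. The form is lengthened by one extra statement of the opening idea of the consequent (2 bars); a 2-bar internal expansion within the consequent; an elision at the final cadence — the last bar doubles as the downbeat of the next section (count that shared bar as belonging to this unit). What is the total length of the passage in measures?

Basic contrasting period: 3 + 3 = 6 bars.
6 (basic form) + 2 (extra statement) + 2 (internal expansion) = 10.
The elision shares a bar with the next section but does not change this unit's count.

10 measures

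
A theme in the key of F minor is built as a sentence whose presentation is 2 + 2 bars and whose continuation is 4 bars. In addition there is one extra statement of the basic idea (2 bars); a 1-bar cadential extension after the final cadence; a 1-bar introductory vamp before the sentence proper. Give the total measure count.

Basic sentence: 2 + 2 + 4 = 8 bars.
8 (basic form) + 2 (extra statement) + 1 (cadential extension) + 1 (introduction) = 12.

12 measures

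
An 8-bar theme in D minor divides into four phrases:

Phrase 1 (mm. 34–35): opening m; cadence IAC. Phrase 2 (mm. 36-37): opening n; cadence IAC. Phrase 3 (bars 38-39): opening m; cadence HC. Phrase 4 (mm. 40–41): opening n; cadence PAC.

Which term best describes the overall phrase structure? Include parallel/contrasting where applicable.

Four phrases in two halves: the first half (mm. 34–37) ends with an imperfect authentic cadence, the second (mm. 38–41) with a perfect authentic cadence — a large antecedent–consequent pair, i.e. a double period.
Phrase 3 begins with the same material as phrase 1, making it parallel.

parallel double period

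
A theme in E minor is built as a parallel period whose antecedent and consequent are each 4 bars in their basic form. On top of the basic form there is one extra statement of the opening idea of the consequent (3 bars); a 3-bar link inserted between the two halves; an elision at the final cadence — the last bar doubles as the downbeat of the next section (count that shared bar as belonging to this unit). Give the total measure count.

Basic parallel period: 4 + 4 = 8 bars.
8 (basic form) + 3 (extra statement) + 3 (link) = 14.
The elision shares a bar with the next section but does not change this unit's count.

14 measures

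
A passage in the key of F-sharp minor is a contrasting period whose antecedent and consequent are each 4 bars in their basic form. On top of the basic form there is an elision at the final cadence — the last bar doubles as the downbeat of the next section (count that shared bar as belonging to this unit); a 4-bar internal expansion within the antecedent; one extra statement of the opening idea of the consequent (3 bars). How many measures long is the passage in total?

Basic contrasting period: 4 + 4 = 8 bars.
8 (basic form) + 4 (internal expansion) + 3 (extra statement) = 15.
The elision shares a bar with the next section but does not change this unit's count.

15 measures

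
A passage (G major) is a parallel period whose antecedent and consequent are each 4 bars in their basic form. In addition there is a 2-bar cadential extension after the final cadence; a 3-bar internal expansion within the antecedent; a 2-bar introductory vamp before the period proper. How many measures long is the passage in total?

15 measures

Basic parallel period: 4 + 4 = 8 bars.
8 (basic form) + 2 (cadential extension) + 3 (internal expansion) + 2 (introduction) = 15.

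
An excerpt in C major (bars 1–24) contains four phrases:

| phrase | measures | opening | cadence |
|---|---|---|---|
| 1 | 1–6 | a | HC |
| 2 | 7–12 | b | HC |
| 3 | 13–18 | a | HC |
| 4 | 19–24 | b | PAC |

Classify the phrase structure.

parallel double period

Four phrases in two halves: the first half (mm. 1–12) ends with a half cadence, the second (mm. 13–24) with a perfect authentic cadence — a large antecedent–consequent pair, i.e. a double period.
Phrase 3 begins with the same material as phrase 1, making it parallel.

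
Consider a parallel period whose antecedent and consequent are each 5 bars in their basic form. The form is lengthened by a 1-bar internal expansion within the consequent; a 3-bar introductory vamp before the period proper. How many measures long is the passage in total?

Basic parallel period: 5 + 5 = 10 bars.
10 (basic form) + 1 (internal expansion) + 3 (introduction) = 14.

14 measures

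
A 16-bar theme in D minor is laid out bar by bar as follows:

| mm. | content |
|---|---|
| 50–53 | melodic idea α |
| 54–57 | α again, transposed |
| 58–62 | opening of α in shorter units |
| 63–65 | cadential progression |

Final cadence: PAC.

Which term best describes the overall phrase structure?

Basic idea (mm. 50-53) + its repetition (bars 54–57) form the presentation; fragmentation and cadence (mm. 58–65) form the continuation — the 16-bar whole is a sentence.

sentence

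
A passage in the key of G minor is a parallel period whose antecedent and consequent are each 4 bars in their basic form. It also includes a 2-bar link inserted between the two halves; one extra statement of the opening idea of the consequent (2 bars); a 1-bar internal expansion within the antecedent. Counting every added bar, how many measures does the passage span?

13 measures

Basic parallel period: 4 + 4 = 8 bars.
8 (basic form) + 2 (link) + 2 (extra statement) + 1 (internal expansion) = 13.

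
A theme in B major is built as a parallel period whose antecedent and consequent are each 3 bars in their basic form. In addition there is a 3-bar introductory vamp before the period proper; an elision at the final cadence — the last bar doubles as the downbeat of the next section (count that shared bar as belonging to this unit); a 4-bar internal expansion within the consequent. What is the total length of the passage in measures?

Basic parallel period: 3 + 3 = 6 bars.
6 (basic form) + 3 (introduction) + 4 (internal expansion) = 13.
The elision shares a bar with the next section but does not change this unit's count.

13 measures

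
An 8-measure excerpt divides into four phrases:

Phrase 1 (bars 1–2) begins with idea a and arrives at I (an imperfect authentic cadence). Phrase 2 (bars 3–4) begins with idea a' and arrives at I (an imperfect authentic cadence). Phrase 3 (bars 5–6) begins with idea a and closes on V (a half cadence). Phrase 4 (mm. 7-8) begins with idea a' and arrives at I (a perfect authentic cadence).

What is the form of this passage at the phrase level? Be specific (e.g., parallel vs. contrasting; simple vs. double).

parallel double period

Four phrases in two halves: the first half (mm. 1–4) ends with an imperfect authentic cadence, the second (measures 5–8) with a perfect authentic cadence — a large antecedent–consequent pair, i.e. a double period.
Phrase 3 begins with the same material as phrase 1, making it parallel.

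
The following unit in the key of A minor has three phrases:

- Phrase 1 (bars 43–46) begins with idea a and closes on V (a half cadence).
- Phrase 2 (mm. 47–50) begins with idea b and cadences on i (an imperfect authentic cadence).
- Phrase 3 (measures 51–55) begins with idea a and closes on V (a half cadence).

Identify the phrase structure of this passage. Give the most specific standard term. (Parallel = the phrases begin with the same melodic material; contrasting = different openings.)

phrase group

The final phrase closes with a half cadence, which is not stronger than the preceding imperfect authentic cadence; the 3 phrases lack an overall antecedent–consequent design and so form a phrase group.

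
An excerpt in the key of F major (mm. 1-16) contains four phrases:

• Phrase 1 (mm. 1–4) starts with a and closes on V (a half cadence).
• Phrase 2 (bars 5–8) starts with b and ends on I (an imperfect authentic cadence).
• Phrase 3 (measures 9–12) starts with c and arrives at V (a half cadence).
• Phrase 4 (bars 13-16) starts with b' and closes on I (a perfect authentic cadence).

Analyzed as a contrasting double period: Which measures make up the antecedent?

In a double period the four phrases pair into a large antecedent (phrases 1–2, ending imperfect authentic cadence) and a large consequent (phrases 3–4, ending perfect authentic cadence). The antecedent spans mm. 1–8.

measures 1–8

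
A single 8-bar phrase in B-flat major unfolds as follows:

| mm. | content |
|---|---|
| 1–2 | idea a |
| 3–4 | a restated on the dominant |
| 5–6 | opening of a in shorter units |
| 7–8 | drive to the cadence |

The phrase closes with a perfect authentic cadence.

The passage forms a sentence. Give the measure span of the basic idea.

measures 1–2

The presentation of a sentence is the basic idea (mm. 1–2) plus its repetition (measures 3-4); the basic idea is therefore mm. 1–2.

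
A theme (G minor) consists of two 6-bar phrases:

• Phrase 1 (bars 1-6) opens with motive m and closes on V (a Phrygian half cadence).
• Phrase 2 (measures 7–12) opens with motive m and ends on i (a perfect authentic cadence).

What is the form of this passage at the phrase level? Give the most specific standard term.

parallel period

Phrase 1 ends with a Phrygian half cadence (weaker) and phrase 2 with a perfect authentic cadence (stronger): antecedent + consequent = a period.
The two phrases open with the same material (m / m), so the period is parallel.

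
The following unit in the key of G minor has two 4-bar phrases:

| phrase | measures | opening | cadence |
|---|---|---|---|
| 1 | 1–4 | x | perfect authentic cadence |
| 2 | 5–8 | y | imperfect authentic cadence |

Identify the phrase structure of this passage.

phrase group

The second phrase closes with an imperfect authentic cadence, which is not stronger than the first phrase's perfect authentic cadence; without a weak→strong cadential pair there is no antecedent–consequent relationship, so this is a phrase group rather than a period.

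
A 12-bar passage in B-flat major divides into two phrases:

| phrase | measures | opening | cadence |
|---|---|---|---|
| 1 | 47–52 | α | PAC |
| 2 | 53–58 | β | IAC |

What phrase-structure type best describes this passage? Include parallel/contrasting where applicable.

The second phrase closes with an imperfect authentic cadence, which is not stronger than the first phrase's perfect authentic cadence; without a weak→strong cadential pair there is no antecedent–consequent relationship, so this is a phrase group rather than a period.

phrase group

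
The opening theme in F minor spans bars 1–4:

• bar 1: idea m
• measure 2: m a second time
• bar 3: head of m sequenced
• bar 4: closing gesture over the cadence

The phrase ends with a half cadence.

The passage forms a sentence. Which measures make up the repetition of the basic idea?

measures 2–2

The presentation of a sentence is the basic idea (m. 1) plus its repetition (measure 2); the repetition of the basic idea is therefore m. 2.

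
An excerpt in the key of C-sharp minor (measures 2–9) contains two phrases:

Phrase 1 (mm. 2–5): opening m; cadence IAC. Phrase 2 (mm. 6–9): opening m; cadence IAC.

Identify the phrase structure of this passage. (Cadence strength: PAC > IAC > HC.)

repeated phrase

Both phrases have the same opening (m) and the same cadence (imperfect authentic cadence): the second is a restatement, not a consequent, so this is a repeated phrase rather than a period.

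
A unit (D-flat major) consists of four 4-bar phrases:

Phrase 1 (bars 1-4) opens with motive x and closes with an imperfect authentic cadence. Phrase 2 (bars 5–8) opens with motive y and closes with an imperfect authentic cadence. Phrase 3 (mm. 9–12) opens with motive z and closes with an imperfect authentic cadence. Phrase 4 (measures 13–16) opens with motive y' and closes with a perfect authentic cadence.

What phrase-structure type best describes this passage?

contrasting double period

Four phrases in two halves: the first half (mm. 1–8) ends with an imperfect authentic cadence, the second (bars 9-16) with a perfect authentic cadence — a large antecedent–consequent pair, i.e. a double period.
Phrase 3 begins with different material from phrase 1, making it contrasting.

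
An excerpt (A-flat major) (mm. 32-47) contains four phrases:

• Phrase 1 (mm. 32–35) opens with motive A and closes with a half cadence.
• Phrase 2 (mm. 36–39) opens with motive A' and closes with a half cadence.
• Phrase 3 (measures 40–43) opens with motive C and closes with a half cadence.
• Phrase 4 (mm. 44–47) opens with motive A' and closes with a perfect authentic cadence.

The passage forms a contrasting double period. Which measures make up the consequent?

In a double period the first pair of phrases (ending half cadence) is the large antecedent and the second pair (ending perfect authentic cadence) is the large consequent; the consequent is measures 40–47.

measures 40–47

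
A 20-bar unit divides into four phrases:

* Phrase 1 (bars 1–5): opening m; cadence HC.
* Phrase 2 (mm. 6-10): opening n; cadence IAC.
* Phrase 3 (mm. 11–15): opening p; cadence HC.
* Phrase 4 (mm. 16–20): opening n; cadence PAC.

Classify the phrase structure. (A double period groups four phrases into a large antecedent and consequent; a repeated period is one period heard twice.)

Four phrases in two halves: the first half (mm. 1-10) ends with an imperfect authentic cadence, the second (mm. 11-20) with a perfect authentic cadence — a large antecedent–consequent pair, i.e. a double period.
Phrase 3 begins with different material from phrase 1, making it contrasting.

contrasting double period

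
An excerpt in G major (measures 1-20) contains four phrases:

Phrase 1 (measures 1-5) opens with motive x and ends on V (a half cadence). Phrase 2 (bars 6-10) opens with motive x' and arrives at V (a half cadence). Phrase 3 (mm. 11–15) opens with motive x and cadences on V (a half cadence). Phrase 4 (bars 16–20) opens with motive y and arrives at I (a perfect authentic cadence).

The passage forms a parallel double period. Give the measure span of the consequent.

In a double period the first pair of phrases (ending half cadence) is the large antecedent and the second pair (ending perfect authentic cadence) is the large consequent; the consequent is measures 11–20.

measures 11–20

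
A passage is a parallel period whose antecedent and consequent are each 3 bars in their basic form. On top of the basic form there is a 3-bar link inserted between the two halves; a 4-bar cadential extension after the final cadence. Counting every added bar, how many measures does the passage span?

13 measures

Basic parallel period: 3 + 3 = 6 bars.
6 (basic form) + 3 (link) + 4 (cadential extension) = 13.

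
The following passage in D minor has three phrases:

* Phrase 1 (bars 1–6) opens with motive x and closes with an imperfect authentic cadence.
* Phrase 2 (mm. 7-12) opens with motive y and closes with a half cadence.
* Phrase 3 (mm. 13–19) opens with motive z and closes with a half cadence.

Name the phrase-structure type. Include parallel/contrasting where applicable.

The final phrase closes with a half cadence, which is not stronger than the preceding half cadence; the 3 phrases lack an overall antecedent–consequent design and so form a phrase group.

phrase group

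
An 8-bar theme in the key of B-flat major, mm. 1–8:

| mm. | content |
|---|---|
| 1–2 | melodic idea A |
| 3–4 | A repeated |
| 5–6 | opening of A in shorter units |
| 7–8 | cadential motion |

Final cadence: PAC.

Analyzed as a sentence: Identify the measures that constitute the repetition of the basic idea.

measures 3–4

The presentation of a sentence is the basic idea (mm. 1-2) plus its repetition (mm. 3–4); the repetition of the basic idea is therefore mm. 3–4.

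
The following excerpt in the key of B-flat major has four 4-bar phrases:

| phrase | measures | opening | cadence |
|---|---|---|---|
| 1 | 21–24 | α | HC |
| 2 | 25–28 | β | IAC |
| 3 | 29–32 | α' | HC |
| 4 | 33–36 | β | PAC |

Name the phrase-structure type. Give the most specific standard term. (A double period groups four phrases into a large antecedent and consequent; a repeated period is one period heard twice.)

Four phrases in two halves: the first half (mm. 21–28) ends with an imperfect authentic cadence, the second (mm. 29–36) with a perfect authentic cadence — a large antecedent–consequent pair, i.e. a double period.
Phrase 3 begins with the same material as phrase 1, making it parallel.

parallel double period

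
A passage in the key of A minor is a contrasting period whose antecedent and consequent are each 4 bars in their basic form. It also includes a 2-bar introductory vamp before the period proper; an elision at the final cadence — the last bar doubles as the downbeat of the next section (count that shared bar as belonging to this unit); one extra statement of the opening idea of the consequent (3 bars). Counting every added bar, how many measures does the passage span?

Basic contrasting period: 4 + 4 = 8 bars.
8 (basic form) + 2 (introduction) + 3 (extra statement) = 13.
The elision shares a bar with the next section but does not change this unit's count.

13 measures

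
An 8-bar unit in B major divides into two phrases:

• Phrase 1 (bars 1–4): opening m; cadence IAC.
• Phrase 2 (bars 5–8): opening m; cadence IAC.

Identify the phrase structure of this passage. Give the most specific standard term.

Both phrases have the same opening (m) and the same cadence (imperfect authentic cadence): the second is a restatement, not a consequent, so this is a repeated phrase rather than a period.

repeated phrase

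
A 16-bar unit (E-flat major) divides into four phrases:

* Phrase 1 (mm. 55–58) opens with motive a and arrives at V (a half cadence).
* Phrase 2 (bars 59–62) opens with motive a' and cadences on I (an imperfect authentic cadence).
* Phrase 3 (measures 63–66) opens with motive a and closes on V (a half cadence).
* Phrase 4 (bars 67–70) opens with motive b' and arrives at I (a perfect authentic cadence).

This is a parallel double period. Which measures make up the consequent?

In a double period the first pair of phrases (ending imperfect authentic cadence) is the large antecedent and the second pair (ending perfect authentic cadence) is the large consequent; the consequent is measures 63–70.

measures 63–70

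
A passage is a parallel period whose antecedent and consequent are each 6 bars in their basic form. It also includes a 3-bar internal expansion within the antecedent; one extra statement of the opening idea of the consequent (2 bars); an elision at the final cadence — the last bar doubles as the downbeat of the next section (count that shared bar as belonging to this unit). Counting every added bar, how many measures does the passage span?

17 measures

Basic parallel period: 6 + 6 = 12 bars.
12 (basic form) + 3 (internal expansion) + 2 (extra statement) = 17.
The elision shares a bar with the next section but does not change this unit's count.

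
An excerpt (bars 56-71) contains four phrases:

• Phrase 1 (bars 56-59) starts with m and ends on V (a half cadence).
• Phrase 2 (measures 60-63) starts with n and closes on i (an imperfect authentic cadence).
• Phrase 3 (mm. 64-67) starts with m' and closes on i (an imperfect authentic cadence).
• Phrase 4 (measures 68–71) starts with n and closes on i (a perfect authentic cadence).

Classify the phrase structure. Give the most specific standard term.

Four phrases in two halves: the first half (measures 56–63) ends with an imperfect authentic cadence, the second (mm. 64–71) with a perfect authentic cadence — a large antecedent–consequent pair, i.e. a double period.
Phrase 3 begins with the same material as phrase 1, making it parallel.

parallel double period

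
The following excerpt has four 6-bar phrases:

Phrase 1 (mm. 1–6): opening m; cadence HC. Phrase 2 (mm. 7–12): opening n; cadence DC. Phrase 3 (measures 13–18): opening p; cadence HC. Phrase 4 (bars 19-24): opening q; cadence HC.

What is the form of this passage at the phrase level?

phrase group

Phrase 4 ends with a half cadence, no stronger than phrase 2's deceptive cadence, so the four phrases do not form a double period; nor do phrases 3–4 duplicate 1–2, so it is not a repeated period. With no phrase reaching a conclusive cadence, the passage is a phrase group.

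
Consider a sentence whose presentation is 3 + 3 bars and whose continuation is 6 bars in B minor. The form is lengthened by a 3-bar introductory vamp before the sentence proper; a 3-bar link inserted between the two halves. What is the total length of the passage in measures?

Basic sentence: 3 + 3 + 6 = 12 bars.
12 (basic form) + 3 (introduction) + 3 (link) = 18.

18 measures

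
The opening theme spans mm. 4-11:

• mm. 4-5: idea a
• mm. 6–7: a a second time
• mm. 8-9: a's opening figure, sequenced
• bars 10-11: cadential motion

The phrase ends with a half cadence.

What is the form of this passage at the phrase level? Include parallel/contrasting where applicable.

Basic idea (bars 4-5) + its repetition (mm. 6–7) form the presentation; fragmentation and cadence (mm. 8–11) form the continuation — the 8-bar whole is a sentence.

sentence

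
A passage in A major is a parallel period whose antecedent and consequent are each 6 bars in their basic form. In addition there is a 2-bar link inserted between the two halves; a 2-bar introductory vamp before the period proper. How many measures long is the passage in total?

Basic parallel period: 6 + 6 = 12 bars.
12 (basic form) + 2 (link) + 2 (introduction) = 16.

16 measures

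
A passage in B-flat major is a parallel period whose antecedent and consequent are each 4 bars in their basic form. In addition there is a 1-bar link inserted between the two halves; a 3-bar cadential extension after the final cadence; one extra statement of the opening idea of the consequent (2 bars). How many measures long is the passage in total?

Basic parallel period: 4 + 4 = 8 bars.
8 (basic form) + 1 (link) + 3 (cadential extension) + 2 (extra statement) = 14.

14 measures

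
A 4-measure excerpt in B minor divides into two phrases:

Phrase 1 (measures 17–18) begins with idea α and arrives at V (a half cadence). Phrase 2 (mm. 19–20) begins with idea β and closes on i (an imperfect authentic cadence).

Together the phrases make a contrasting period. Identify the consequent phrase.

The phrase ending with the weaker cadence (half cadence) is the antecedent; the one ending more conclusively (imperfect authentic cadence) is the consequent. The consequent is phrase 2.

phrase 2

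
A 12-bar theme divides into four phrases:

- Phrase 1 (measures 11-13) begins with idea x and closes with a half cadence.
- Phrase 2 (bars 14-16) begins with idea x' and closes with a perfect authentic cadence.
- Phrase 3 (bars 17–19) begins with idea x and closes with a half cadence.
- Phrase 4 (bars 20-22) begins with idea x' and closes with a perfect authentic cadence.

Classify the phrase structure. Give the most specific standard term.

repeated period

The cadence pattern HC–PAC–HC–PAC is weak–strong twice, and phrases 3–4 restate phrases 1–2: a period heard twice, not a double period (which would end weakly at phrase 2).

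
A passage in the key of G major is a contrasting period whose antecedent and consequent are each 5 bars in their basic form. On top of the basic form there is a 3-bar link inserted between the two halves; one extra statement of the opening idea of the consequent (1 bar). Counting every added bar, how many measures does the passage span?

Basic contrasting period: 5 + 5 = 10 bars.
10 (basic form) + 3 (link) + 1 (extra statement) = 14.

14 measures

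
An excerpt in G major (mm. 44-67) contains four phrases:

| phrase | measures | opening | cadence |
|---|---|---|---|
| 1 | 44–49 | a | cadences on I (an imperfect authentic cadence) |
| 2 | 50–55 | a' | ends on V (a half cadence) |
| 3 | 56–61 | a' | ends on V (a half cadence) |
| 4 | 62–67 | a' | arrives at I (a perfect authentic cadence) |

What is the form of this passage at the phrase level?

parallel double period

Four phrases in two halves: the first half (measures 44–55) ends with a half cadence, the second (bars 56–67) with a perfect authentic cadence — a large antecedent–consequent pair, i.e. a double period.
Phrase 3 begins with the same material as phrase 1, making it parallel.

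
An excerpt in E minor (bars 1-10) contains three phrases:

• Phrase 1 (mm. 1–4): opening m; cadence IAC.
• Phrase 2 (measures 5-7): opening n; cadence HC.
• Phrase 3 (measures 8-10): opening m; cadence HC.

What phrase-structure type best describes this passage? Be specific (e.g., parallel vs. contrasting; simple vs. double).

phrase group

The final phrase closes with a half cadence, which is not stronger than the preceding half cadence; the 3 phrases lack an overall antecedent–consequent design and so form a phrase group.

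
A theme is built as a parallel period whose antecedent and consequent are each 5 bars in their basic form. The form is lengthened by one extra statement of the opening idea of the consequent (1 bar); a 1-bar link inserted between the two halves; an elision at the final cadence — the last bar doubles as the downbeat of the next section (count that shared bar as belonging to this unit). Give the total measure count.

Basic parallel period: 5 + 5 = 10 bars.
10 (basic form) + 1 (extra statement) + 1 (link) = 12.
The elision shares a bar with the next section but does not change this unit's count.

12 measures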